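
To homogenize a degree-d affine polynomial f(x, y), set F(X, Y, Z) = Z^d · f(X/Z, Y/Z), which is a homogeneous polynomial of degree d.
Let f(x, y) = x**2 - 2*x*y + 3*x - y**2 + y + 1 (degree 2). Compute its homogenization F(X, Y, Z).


F(X, Y, Z) = X**2 - 2*X*Y + 3*X*Z - Y**2 + Y*Z + Z**2

deg(f) = 2.
Substitute x = X/Z, y = Y/Z into f, then multiply by Z^2.
  monomial 1·x^2·y^0 ↦ 1·X^2·Y^0·Z^0.
  monomial -2·x^1·y^1 ↦ -2·X^1·Y^1·Z^0.
  monomial 3·x^1·y^0 ↦ 3·X^1·Y^0·Z^1.
  monomial -1·x^0·y^2 ↦ -1·X^0·Y^2·Z^0.
  monomial 1·x^0·y^1 ↦ 1·X^0·Y^1·Z^1.
  monomial 1·x^0·y^0 ↦ 1·X^0·Y^0·Z^2.
Collecting: F(X, Y, Z) = X**2 - 2*X*Y + 3*X*Z - Y**2 + Y*Z + Z**2.


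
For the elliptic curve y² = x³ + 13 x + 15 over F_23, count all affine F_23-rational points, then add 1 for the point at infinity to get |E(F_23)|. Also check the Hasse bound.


Affine points = {(1, 11), (1, 12), (2, 7), (2, 16), (3, 9), (3, 14), (4, 4), (4, 19), (7, 9), (7, 14), (10, 8), (10, 15), (12, 6), (12, 17), (13, 9), (13, 14), (16, 8), (16, 15), (18, 3), (18, 20), (20, 8), (20, 15), (21, 2), (21, 21), (22, 1), (22, 22)}; affine count = 26; |E(F_23)| = 27.

Discriminant check: Δ ∝ 4a³ + 27b² = 4·13³ + 27·15² = 4·2197 + 27·225 ≡ 5 (mod 23). Nonzero ⇒ E is nonsingular.
For each x ∈ F_23, compute rhs = x³ + 13·x + 15 mod 23, then count y ∈ F_23 with y² ≡ rhs.
  x = 0: rhs = 15, matching y values: none (0 points).
  x = 1: rhs = 6, matching y values: 11, 12 (2 points).
  x = 2: rhs = 3, matching y values: 7, 16 (2 points).
  x = 3: rhs = 12, matching y values: 9, 14 (2 points).
  x = 4: rhs = 16, matching y values: 4, 19 (2 points).
  x = 5: rhs = 21, matching y values: none (0 points).
  x = 6: rhs = 10, matching y values: none (0 points).
  x = 7: rhs = 12, matching y values: 9, 14 (2 points).
  x = 8: rhs = 10, matching y values: none (0 points).
  x = 9: rhs = 10, matching y values: none (0 points).
  x = 10: rhs = 18, matching y values: 8, 15 (2 points).
  x = 11: rhs = 17, matching y values: none (0 points).
  x = 12: rhs = 13, matching y values: 6, 17 (2 points).
  x = 13: rhs = 12, matching y values: 9, 14 (2 points).
  x = 14: rhs = 20, matching y values: none (0 points).
  x = 15: rhs = 20, matching y values: none (0 points).
  x = 16: rhs = 18, matching y values: 8, 15 (2 points).
  x = 17: rhs = 20, matching y values: none (0 points).
  x = 18: rhs = 9, matching y values: 3, 20 (2 points).
  x = 19: rhs = 14, matching y values: none (0 points).
  x = 20: rhs = 18, matching y values: 8, 15 (2 points).
  x = 21: rhs = 4, matching y values: 2, 21 (2 points).
  x = 22: rhs = 1, matching y values: 1, 22 (2 points).
Total affine count: 26.
Full point count |E(F_23)| = 26 + 1 = 27.
Hasse bound: |27 − (23+1)| = |3| = 3 ≤ 2√23 ≈ 9.5917 ✓.


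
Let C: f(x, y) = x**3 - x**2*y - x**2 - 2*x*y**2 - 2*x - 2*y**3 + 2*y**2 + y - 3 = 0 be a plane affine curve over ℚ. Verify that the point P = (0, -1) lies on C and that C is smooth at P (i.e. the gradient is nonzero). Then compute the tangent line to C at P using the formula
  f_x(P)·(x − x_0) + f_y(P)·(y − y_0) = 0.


Tangent line at P: -4*x - 9*y - 9 = 0.

Step 1: f(0, -1) = 0, so P lies on C.
Step 2: partial derivatives
  f_x(x, y) = 3*x**2 - 2*x*y - 2*x - 2*y**2 - 2, f_y(x, y) = -x**2 - 4*x*y - 6*y**2 + 4*y + 1.
  f_x(P) = -4, f_y(P) = -9 (gradient nonzero, so P is smooth).
Step 3: tangent line at P: -4·(x − 0) + -9·(y − -1) = 0.
Expanding: -4*x - 9*y - 9 = 0.


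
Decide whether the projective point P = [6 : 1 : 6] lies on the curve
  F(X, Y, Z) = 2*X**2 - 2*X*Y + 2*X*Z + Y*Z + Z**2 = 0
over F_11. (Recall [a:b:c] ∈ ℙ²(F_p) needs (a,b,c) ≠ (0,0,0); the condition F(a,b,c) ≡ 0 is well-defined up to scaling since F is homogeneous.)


F(6,1,6) ≡ 9 (mod 11); P is NOT on the curve.

Evaluate F(6, 1, 6) term-by-term (mod 11).
  2*X**2 ↦ 2·36·1·1 = 72
  -2*X*Y ↦ -2·6·1·1 = -12
  2*X*Z ↦ 2·6·1·6 = 72
  Y*Z ↦ 1·1·1·6 = 6
  Z**2 ↦ 1·1·1·36 = 36
Sum: F(6, 1, 6) = (72) + (-12) + (72) + (6) + (36) = 174.
Reducing mod 11: 174 ≡ 9 (mod 11).
Since F(a, b, c) ≡ 9 ≠ 0 (mod 11), P does NOT lie on the curve.


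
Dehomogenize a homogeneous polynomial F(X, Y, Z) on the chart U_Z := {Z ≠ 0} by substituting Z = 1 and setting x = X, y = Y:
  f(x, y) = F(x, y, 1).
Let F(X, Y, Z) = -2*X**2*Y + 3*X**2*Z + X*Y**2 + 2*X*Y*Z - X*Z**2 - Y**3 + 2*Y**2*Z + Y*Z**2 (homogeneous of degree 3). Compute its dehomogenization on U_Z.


f(x, y) = -2*x**2*y + 3*x**2 + x*y**2 + 2*x*y - x - y**3 + 2*y**2 + y

On U_Z we set Z = 1. Each monomial c·X^i·Y^j·Z^k in F becomes c·x^i·y^j·1^k = c·x^i·y^j.
Substituting Z = 1: F(X, Y, 1) = -2*x**2*y + 3*x**2 + x*y**2 + 2*x*y - x - y**3 + 2*y**2 + y.
Note: deg(f) ≤ deg(F) = 3; strict inequality happens when F is divisible by Z (lost terms).


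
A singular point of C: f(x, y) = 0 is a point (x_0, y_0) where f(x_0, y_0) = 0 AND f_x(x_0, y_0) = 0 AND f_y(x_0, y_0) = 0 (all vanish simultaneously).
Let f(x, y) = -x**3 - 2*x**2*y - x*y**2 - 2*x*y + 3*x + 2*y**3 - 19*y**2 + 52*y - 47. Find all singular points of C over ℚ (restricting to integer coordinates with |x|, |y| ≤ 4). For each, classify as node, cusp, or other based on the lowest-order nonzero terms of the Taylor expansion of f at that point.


Singular points: {(-2, 3)}; classification: cusp.

Compute partial derivatives:
  f_x = -3*x**2 - 4*x*y - y**2 - 2*y + 3.
  f_y = -2*x**2 - 2*x*y - 2*x + 6*y**2 - 38*y + 52.
Scan x_0 ∈ {−4, ..., 4}. For each x_0, f_y(x_0, y) is a polynomial in y; find its integer roots y ∈ {−4, ..., 4}, then test f_x and f at those candidates.
  x = -4: f_y(-4, y) = 6*y**2 - 30*y + 28; no integer root y with |y| ≤ 4.
  x = -3: f_y(-3, y) = 6*y**2 - 32*y + 40; vanishes at y ∈ {2}. (-3, 2): f_x = -8 ≠ 0.
  x = -2: f_y(-2, y) = 6*y**2 - 34*y + 48; vanishes at y ∈ {3}. (-2, 3): f_x = 0, f = 0 — SINGULAR.
  x = -1: f_y(-1, y) = 6*y**2 - 36*y + 52; no integer root y with |y| ≤ 4.
  x = 0: f_y(0, y) = 6*y**2 - 38*y + 52; vanishes at y ∈ {2}. (0, 2): f_x = -5 ≠ 0.
  x = 1: f_y(1, y) = 6*y**2 - 40*y + 48; no integer root y with |y| ≤ 4.
  x = 2: f_y(2, y) = 6*y**2 - 42*y + 40; no integer root y with |y| ≤ 4.
  x = 3: f_y(3, y) = 6*y**2 - 44*y + 28; no integer root y with |y| ≤ 4.
  x = 4: f_y(4, y) = 6*y**2 - 46*y + 12; no integer root y with |y| ≤ 4.
Only singular point on the grid: (-2, 3).
Classify: substitute x = -2 + u, y = 3 + v and expand: f = -u**3 - 2*u**2*v - u*v**2 + 2*v**3 + v**2.
No constant or linear terms (consistent with a singular point). Quadratic part: v**2. Cubic part: -u**3 - 2*u**2*v - u*v**2 + 2*v**3.
The quadratic part v**2 is a perfect square, so there is a single (double) tangent line v = 0, i.e. y = 3. Restricting the cubic part to that line (v = 0) leaves -u**3 ≠ 0, so f is not divisible by v and the branch is v² ≈ u**3 to lowest order — this is a cusp.
Classification: cusp.


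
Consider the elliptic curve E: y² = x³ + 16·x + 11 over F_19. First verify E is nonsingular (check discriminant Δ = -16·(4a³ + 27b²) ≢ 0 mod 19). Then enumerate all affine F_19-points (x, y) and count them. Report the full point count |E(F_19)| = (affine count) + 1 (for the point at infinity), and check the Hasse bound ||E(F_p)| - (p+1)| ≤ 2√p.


Affine points = {(0, 7), (0, 12), (1, 3), (1, 16), (4, 5), (4, 14), (5, 8), (5, 11), (6, 0), (8, 9), (8, 10), (11, 6), (11, 13), (15, 4), (15, 15), (17, 3), (17, 16)}; affine count = 17; |E(F_19)| = 18.

Discriminant check: Δ ∝ 4a³ + 27b² = 4·16³ + 27·11² = 4·4096 + 27·121 ≡ 5 (mod 19). Nonzero ⇒ E is nonsingular.
For each x ∈ F_19, compute rhs = x³ + 16·x + 11 mod 19, then count y ∈ F_19 with y² ≡ rhs.
  x = 0: rhs = 11, matching y values: 7, 12 (2 points).
  x = 1: rhs = 9, matching y values: 3, 16 (2 points).
  x = 2: rhs = 13, matching y values: none (0 points).
  x = 3: rhs = 10, matching y values: none (0 points).
  x = 4: rhs = 6, matching y values: 5, 14 (2 points).
  x = 5: rhs = 7, matching y values: 8, 11 (2 points).
  x = 6: rhs = 0, matching y values: 0 (1 points).
  x = 7: rhs = 10, matching y values: none (0 points).
  x = 8: rhs = 5, matching y values: 9, 10 (2 points).
  x = 9: rhs = 10, matching y values: none (0 points).
  x = 10: rhs = 12, matching y values: none (0 points).
  x = 11: rhs = 17, matching y values: 6, 13 (2 points).
  x = 12: rhs = 12, matching y values: none (0 points).
  x = 13: rhs = 3, matching y values: none (0 points).
  x = 14: rhs = 15, matching y values: none (0 points).
  x = 15: rhs = 16, matching y values: 4, 15 (2 points).
  x = 16: rhs = 12, matching y values: none (0 points).
  x = 17: rhs = 9, matching y values: 3, 16 (2 points).
  x = 18: rhs = 13, matching y values: none (0 points).
Total affine count: 17.
Full point count |E(F_19)| = 17 + 1 = 18.
Hasse bound: |18 − (19+1)| = |-2| = 2 ≤ 2√19 ≈ 8.7178 ✓.


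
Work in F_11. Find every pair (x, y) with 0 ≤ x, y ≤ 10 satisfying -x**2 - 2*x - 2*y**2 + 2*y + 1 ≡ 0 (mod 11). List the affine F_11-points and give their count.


Affine F_11-points: {(0, 3), (0, 9), (2, 2), (2, 10), (7, 2), (7, 10), (9, 3), (9, 9), (10, 4), (10, 8)}; count = 10.

For each of the 121 pairs (x, y) ∈ F_11², evaluate f(x, y) mod 11. Record the zeros.
  x = 0: [0↦1, 1↦1, 2↦8, 3↦0, 4↦10, 5↦5, 6↦7, 7↦5, 8↦10, 9↦0, 10↦8]  zeros at y ∈ {3, 9}
  x = 1: [0↦9, 1↦9, 2↦5, 3↦8, 4↦7, 5↦2, 6↦4, 7↦2, 8↦7, 9↦8, 10↦5]  zeros at y ∈ ∅
  x = 2: [0↦4, 1↦4, 2↦0, 3↦3, 4↦2, 5↦8, 6↦10, 7↦8, 8↦2, 9↦3, 10↦0]  zeros at y ∈ {2, 10}
  x = 3: [0↦8, 1↦8, 2↦4, 3↦7, 4↦6, 5↦1, 6↦3, 7↦1, 8↦6, 9↦7, 10↦4]  zeros at y ∈ ∅
  x = 4: [0↦10, 1↦10, 2↦6, 3↦9, 4↦8, 5↦3, 6↦5, 7↦3, 8↦8, 9↦9, 10↦6]  zeros at y ∈ ∅
  x = 5: [0↦10, 1↦10, 2↦6, 3↦9, 4↦8, 5↦3, 6↦5, 7↦3, 8↦8, 9↦9, 10↦6]  zeros at y ∈ ∅
  x = 6: [0↦8, 1↦8, 2↦4, 3↦7, 4↦6, 5↦1, 6↦3, 7↦1, 8↦6, 9↦7, 10↦4]  zeros at y ∈ ∅
  x = 7: [0↦4, 1↦4, 2↦0, 3↦3, 4↦2, 5↦8, 6↦10, 7↦8, 8↦2, 9↦3, 10↦0]  zeros at y ∈ {2, 10}
  x = 8: [0↦9, 1↦9, 2↦5, 3↦8, 4↦7, 5↦2, 6↦4, 7↦2, 8↦7, 9↦8, 10↦5]  zeros at y ∈ ∅
  x = 9: [0↦1, 1↦1, 2↦8, 3↦0, 4↦10, 5↦5, 6↦7, 7↦5, 8↦10, 9↦0, 10↦8]  zeros at y ∈ {3, 9}
  x = 10: [0↦2, 1↦2, 2↦9, 3↦1, 4↦0, 5↦6, 6↦8, 7↦6, 8↦0, 9↦1, 10↦9]  zeros at y ∈ {4, 8}
Collecting zeros: affine points = {(0, 3), (0, 9), (2, 2), (2, 10), (7, 2), (7, 10), (9, 3), (9, 9), (10, 4), (10, 8)}.
Total count |C(F_11)_aff| = 10.


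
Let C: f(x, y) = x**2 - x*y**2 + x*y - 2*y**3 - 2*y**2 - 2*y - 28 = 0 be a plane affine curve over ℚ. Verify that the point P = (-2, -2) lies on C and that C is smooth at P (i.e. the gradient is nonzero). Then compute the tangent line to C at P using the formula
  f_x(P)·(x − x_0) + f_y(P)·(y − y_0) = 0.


Tangent line at P: -10*x - 28*y - 76 = 0.

Step 1: f(-2, -2) = 0, so P lies on C.
Step 2: partial derivatives
  f_x(x, y) = 2*x - y**2 + y, f_y(x, y) = -2*x*y + x - 6*y**2 - 4*y - 2.
  f_x(P) = -10, f_y(P) = -28 (gradient nonzero, so P is smooth).
Step 3: tangent line at P: -10·(x − -2) + -28·(y − -2) = 0.
Expanding: -10*x - 28*y - 76 = 0.


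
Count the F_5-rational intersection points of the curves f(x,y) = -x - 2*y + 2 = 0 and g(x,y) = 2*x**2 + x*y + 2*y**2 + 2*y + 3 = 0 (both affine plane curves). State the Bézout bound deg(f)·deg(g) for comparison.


Common zeros: ∅; count = 0; Bézout bound = 2.

deg(f) = 1, deg(g) = 2, so Bézout bound = 2.
Scan x ∈ F_5. For each x, list the y ∈ F_5 with f(x, y) ≡ 0 and those with g(x, y) ≡ 0 (mod 5); the common zeros in that column are the intersection.
  x = 0: f ≡ 0 at y ∈ {1}; g ≡ 0 at y ∈ {2}; common: ∅.
  x = 1: f ≡ 0 at y ∈ {3}; g ≡ 0 at y ∈ {0, 1}; common: ∅.
  x = 2: f ≡ 0 at y ∈ {0}; g ≡ 0 at y ∈ ∅; common: ∅.
  x = 3: f ≡ 0 at y ∈ {2}; g ≡ 0 at y ∈ ∅; common: ∅.
  x = 4: f ≡ 0 at y ∈ {4}; g ≡ 0 at y ∈ {0, 2}; common: ∅.
Collecting: common zeros = ∅, so the count is 0.
Comparison with the Bézout bound: 0 ≤ 2 = deg(f)·deg(g), as expected for curves with no common component (the affine F_5-count falls short of the bound because intersections may lie at infinity, over extension fields, or carry multiplicity).


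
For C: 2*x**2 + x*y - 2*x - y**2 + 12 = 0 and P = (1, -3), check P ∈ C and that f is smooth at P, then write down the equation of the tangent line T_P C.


Tangent line at P: -x + 7*y + 22 = 0.

Step 1: f(1, -3) = 0, so P lies on C.
Step 2: partial derivatives
  f_x(x, y) = 4*x + y - 2, f_y(x, y) = x - 2*y.
  f_x(P) = -1, f_y(P) = 7 (gradient nonzero, so P is smooth).
Step 3: tangent line at P: -1·(x − 1) + 7·(y − -3) = 0.
Expanding: -x + 7*y + 22 = 0.


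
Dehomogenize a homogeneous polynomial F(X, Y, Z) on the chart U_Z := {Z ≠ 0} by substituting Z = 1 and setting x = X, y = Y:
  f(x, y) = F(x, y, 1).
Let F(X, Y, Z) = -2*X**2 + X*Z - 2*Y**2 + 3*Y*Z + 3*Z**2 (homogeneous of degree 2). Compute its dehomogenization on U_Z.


f(x, y) = -2*x**2 + x - 2*y**2 + 3*y + 3

On U_Z we set Z = 1. Each monomial c·X^i·Y^j·Z^k in F becomes c·x^i·y^j·1^k = c·x^i·y^j.
Substituting Z = 1: F(X, Y, 1) = -2*x**2 + x - 2*y**2 + 3*y + 3.
Note: deg(f) ≤ deg(F) = 2; strict inequality happens when F is divisible by Z (lost terms).


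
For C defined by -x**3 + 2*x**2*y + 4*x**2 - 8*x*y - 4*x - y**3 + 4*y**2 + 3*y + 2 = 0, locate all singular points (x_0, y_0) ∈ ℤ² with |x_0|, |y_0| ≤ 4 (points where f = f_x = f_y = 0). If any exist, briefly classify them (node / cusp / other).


Singular points: {(2, 1)}; classification: cusp.

Compute partial derivatives:
  f_x = -3*x**2 + 4*x*y + 8*x - 8*y - 4.
  f_y = 2*x**2 - 8*x - 3*y**2 + 8*y + 3.
Scan x_0 ∈ {−4, ..., 4}. For each x_0, f_y(x_0, y) is a polynomial in y; find its integer roots y ∈ {−4, ..., 4}, then test f_x and f at those candidates.
  x = -4: f_y(-4, y) = -3*y**2 + 8*y + 67; no integer root y with |y| ≤ 4.
  x = -3: f_y(-3, y) = -3*y**2 + 8*y + 45; no integer root y with |y| ≤ 4.
  x = -2: f_y(-2, y) = -3*y**2 + 8*y + 27; no integer root y with |y| ≤ 4.
  x = -1: f_y(-1, y) = -3*y**2 + 8*y + 13; no integer root y with |y| ≤ 4.
  x = 0: f_y(0, y) = -3*y**2 + 8*y + 3; vanishes at y ∈ {3}. (0, 3): f_x = -28 ≠ 0.
  x = 1: f_y(1, y) = -3*y**2 + 8*y - 3; no integer root y with |y| ≤ 4.
  x = 2: f_y(2, y) = -3*y**2 + 8*y - 5; vanishes at y ∈ {1}. (2, 1): f_x = 0, f = 0 — SINGULAR.
  x = 3: f_y(3, y) = -3*y**2 + 8*y - 3; no integer root y with |y| ≤ 4.
  x = 4: f_y(4, y) = -3*y**2 + 8*y + 3; vanishes at y ∈ {3}. (4, 3): f_x = 4 ≠ 0.
Only singular point on the grid: (2, 1).
Classify: substitute x = 2 + u, y = 1 + v and expand: f = -u**3 + 2*u**2*v - v**3 + v**2.
No constant or linear terms (consistent with a singular point). Quadratic part: v**2. Cubic part: -u**3 + 2*u**2*v - v**3.
The quadratic part v**2 is a perfect square, so there is a single (double) tangent line v = 0, i.e. y = 1. Restricting the cubic part to that line (v = 0) leaves -u**3 ≠ 0, so f is not divisible by v and the branch is v² ≈ u**3 to lowest order — this is a cusp.
Classification: cusp.


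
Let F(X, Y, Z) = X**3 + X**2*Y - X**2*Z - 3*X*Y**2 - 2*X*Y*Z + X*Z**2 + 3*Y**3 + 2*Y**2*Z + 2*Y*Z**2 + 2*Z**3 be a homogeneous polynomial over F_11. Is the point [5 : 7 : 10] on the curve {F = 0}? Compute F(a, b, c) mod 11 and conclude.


F(5,7,10) ≡ 3 (mod 11); P is NOT on the curve.

Evaluate F(5, 7, 10) term-by-term (mod 11).
  X**3 ↦ 1·125·1·1 = 125
  X**2*Y ↦ 1·25·7·1 = 175
  -X**2*Z ↦ -1·25·1·10 = -250
  -3*X*Y**2 ↦ -3·5·49·1 = -735
  -2*X*Y*Z ↦ -2·5·7·10 = -700
  X*Z**2 ↦ 1·5·1·100 = 500
  3*Y**3 ↦ 3·1·343·1 = 1029
  2*Y**2*Z ↦ 2·1·49·10 = 980
  2*Y*Z**2 ↦ 2·1·7·100 = 1400
  2*Z**3 ↦ 2·1·1·1000 = 2000
Sum: F(5, 7, 10) = (125) + (175) + (-250) + (-735) + (-700) + (500) + (1029) + (980) + (1400) + (2000) = 4524.
Reducing mod 11: 4524 ≡ 3 (mod 11).
Since F(a, b, c) ≡ 3 ≠ 0 (mod 11), P does NOT lie on the curve.


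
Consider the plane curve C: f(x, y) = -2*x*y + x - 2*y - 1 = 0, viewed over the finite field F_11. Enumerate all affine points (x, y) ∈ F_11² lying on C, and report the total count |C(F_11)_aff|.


Affine F_11-points: {(0, 5), (1, 0), (2, 2), (3, 3), (4, 8), (5, 4), (6, 9), (7, 10), (8, 1), (9, 7)}; count = 10.

For each of the 121 pairs (x, y) ∈ F_11², evaluate f(x, y) mod 11. Record the zeros.
  x = 0: [0↦10, 1↦8, 2↦6, 3↦4, 4↦2, 5↦0, 6↦9, 7↦7, 8↦5, 9↦3, 10↦1]  zeros at y ∈ {5}
  x = 1: [0↦0, 1↦7, 2↦3, 3↦10, 4↦6, 5↦2, 6↦9, 7↦5, 8↦1, 9↦8, 10↦4]  zeros at y ∈ {0}
  x = 2: [0↦1, 1↦6, 2↦0, 3↦5, 4↦10, 5↦4, 6↦9, 7↦3, 8↦8, 9↦2, 10↦7]  zeros at y ∈ {2}
  x = 3: [0↦2, 1↦5, 2↦8, 3↦0, 4↦3, 5↦6, 6↦9, 7↦1, 8↦4, 9↦7, 10↦10]  zeros at y ∈ {3}
  x = 4: [0↦3, 1↦4, 2↦5, 3↦6, 4↦7, 5↦8, 6↦9, 7↦10, 8↦0, 9↦1, 10↦2]  zeros at y ∈ {8}
  x = 5: [0↦4, 1↦3, 2↦2, 3↦1, 4↦0, 5↦10, 6↦9, 7↦8, 8↦7, 9↦6, 10↦5]  zeros at y ∈ {4}
  x = 6: [0↦5, 1↦2, 2↦10, 3↦7, 4↦4, 5↦1, 6↦9, 7↦6, 8↦3, 9↦0, 10↦8]  zeros at y ∈ {9}
  x = 7: [0↦6, 1↦1, 2↦7, 3↦2, 4↦8, 5↦3, 6↦9, 7↦4, 8↦10, 9↦5, 10↦0]  zeros at y ∈ {10}
  x = 8: [0↦7, 1↦0, 2↦4, 3↦8, 4↦1, 5↦5, 6↦9, 7↦2, 8↦6, 9↦10, 10↦3]  zeros at y ∈ {1}
  x = 9: [0↦8, 1↦10, 2↦1, 3↦3, 4↦5, 5↦7, 6↦9, 7↦0, 8↦2, 9↦4, 10↦6]  zeros at y ∈ {7}
  x = 10: [0↦9, 1↦9, 2↦9, 3↦9, 4↦9, 5↦9, 6↦9, 7↦9, 8↦9, 9↦9, 10↦9]  zeros at y ∈ ∅
Collecting zeros: affine points = {(0, 5), (1, 0), (2, 2), (3, 3), (4, 8), (5, 4), (6, 9), (7, 10), (8, 1), (9, 7)}.
Total count |C(F_11)_aff| = 10.


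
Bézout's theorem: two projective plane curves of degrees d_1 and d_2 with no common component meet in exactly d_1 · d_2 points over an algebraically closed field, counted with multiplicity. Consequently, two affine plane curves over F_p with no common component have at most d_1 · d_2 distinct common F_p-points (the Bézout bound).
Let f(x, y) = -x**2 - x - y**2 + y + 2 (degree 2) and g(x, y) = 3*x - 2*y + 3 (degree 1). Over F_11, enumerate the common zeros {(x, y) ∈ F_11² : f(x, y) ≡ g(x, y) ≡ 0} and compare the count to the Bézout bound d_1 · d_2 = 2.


Common zeros: ∅; count = 0; Bézout bound = 2.

deg(f) = 2, deg(g) = 1, so Bézout bound = 2.
Scan x ∈ F_11. For each x, list the y ∈ F_11 with f(x, y) ≡ 0 and those with g(x, y) ≡ 0 (mod 11); the common zeros in that column are the intersection.
  x = 0: f ≡ 0 at y ∈ {2, 10}; g ≡ 0 at y ∈ {7}; common: ∅.
  x = 1: f ≡ 0 at y ∈ {0, 1}; g ≡ 0 at y ∈ {3}; common: ∅.
  x = 2: f ≡ 0 at y ∈ ∅; g ≡ 0 at y ∈ {10}; common: ∅.
  x = 3: f ≡ 0 at y ∈ {4, 8}; g ≡ 0 at y ∈ {6}; common: ∅.
  x = 4: f ≡ 0 at y ∈ ∅; g ≡ 0 at y ∈ {2}; common: ∅.
  x = 5: f ≡ 0 at y ∈ ∅; g ≡ 0 at y ∈ {9}; common: ∅.
  x = 6: f ≡ 0 at y ∈ ∅; g ≡ 0 at y ∈ {5}; common: ∅.
  x = 7: f ≡ 0 at y ∈ {4, 8}; g ≡ 0 at y ∈ {1}; common: ∅.
  x = 8: f ≡ 0 at y ∈ ∅; g ≡ 0 at y ∈ {8}; common: ∅.
  x = 9: f ≡ 0 at y ∈ {0, 1}; g ≡ 0 at y ∈ {4}; common: ∅.
  x = 10: f ≡ 0 at y ∈ {2, 10}; g ≡ 0 at y ∈ {0}; common: ∅.
Collecting: common zeros = ∅, so the count is 0.
Comparison with the Bézout bound: 0 ≤ 2 = deg(f)·deg(g), as expected for curves with no common component (the affine F_11-count falls short of the bound because intersections may lie at infinity, over extension fields, or carry multiplicity).


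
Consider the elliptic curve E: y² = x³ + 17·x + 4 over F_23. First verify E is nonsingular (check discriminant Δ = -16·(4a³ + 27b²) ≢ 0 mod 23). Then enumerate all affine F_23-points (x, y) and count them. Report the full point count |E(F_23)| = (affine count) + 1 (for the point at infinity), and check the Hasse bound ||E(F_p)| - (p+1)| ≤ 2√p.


Affine points = {(0, 2), (0, 21), (2, 0), (3, 6), (3, 17), (6, 0), (7, 11), (7, 12), (8, 10), (8, 13), (9, 9), (9, 14), (10, 1), (10, 22), (11, 2), (11, 21), (12, 2), (12, 21), (15, 0), (16, 5), (16, 18), (17, 10), (17, 13), (18, 1), (18, 22), (20, 8), (20, 15), (21, 10), (21, 13), (22, 3), (22, 20)}; affine count = 31; |E(F_23)| = 32.

Discriminant check: Δ ∝ 4a³ + 27b² = 4·17³ + 27·4² = 4·4913 + 27·16 ≡ 5 (mod 23). Nonzero ⇒ E is nonsingular.
For each x ∈ F_23, compute rhs = x³ + 17·x + 4 mod 23, then count y ∈ F_23 with y² ≡ rhs.
  x = 0: rhs = 4, matching y values: 2, 21 (2 points).
  x = 1: rhs = 22, matching y values: none (0 points).
  x = 2: rhs = 0, matching y values: 0 (1 points).
  x = 3: rhs = 13, matching y values: 6, 17 (2 points).
  x = 4: rhs = 21, matching y values: none (0 points).
  x = 5: rhs = 7, matching y values: none (0 points).
  x = 6: rhs = 0, matching y values: 0 (1 points).
  x = 7: rhs = 6, matching y values: 11, 12 (2 points).
  x = 8: rhs = 8, matching y values: 10, 13 (2 points).
  x = 9: rhs = 12, matching y values: 9, 14 (2 points).
  x = 10: rhs = 1, matching y values: 1, 22 (2 points).
  x = 11: rhs = 4, matching y values: 2, 21 (2 points).
  x = 12: rhs = 4, matching y values: 2, 21 (2 points).
  x = 13: rhs = 7, matching y values: none (0 points).
  x = 14: rhs = 19, matching y values: none (0 points).
  x = 15: rhs = 0, matching y values: 0 (1 points).
  x = 16: rhs = 2, matching y values: 5, 18 (2 points).
  x = 17: rhs = 8, matching y values: 10, 13 (2 points).
  x = 18: rhs = 1, matching y values: 1, 22 (2 points).
  x = 19: rhs = 10, matching y values: none (0 points).
  x = 20: rhs = 18, matching y values: 8, 15 (2 points).
  x = 21: rhs = 8, matching y values: 10, 13 (2 points).
  x = 22: rhs = 9, matching y values: 3, 20 (2 points).
Total affine count: 31.
Full point count |E(F_23)| = 31 + 1 = 32.
Hasse bound: |32 − (23+1)| = |8| = 8 ≤ 2√23 ≈ 9.5917 ✓.


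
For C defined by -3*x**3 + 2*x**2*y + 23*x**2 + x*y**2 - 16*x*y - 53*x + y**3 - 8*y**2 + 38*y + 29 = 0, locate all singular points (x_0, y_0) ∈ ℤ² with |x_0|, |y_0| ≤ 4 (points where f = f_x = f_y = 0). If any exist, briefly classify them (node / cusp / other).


Singular points: {(3, 2)}; classification: cusp.

Compute partial derivatives:
  f_x = -9*x**2 + 4*x*y + 46*x + y**2 - 16*y - 53.
  f_y = 2*x**2 + 2*x*y - 16*x + 3*y**2 - 16*y + 38.
Scan x_0 ∈ {−4, ..., 4}. For each x_0, f_y(x_0, y) is a polynomial in y; find its integer roots y ∈ {−4, ..., 4}, then test f_x and f at those candidates.
  x = -4: f_y(-4, y) = 3*y**2 - 24*y + 134; no integer root y with |y| ≤ 4.
  x = -3: f_y(-3, y) = 3*y**2 - 22*y + 104; no integer root y with |y| ≤ 4.
  x = -2: f_y(-2, y) = 3*y**2 - 20*y + 78; no integer root y with |y| ≤ 4.
  x = -1: f_y(-1, y) = 3*y**2 - 18*y + 56; no integer root y with |y| ≤ 4.
  x = 0: f_y(0, y) = 3*y**2 - 16*y + 38; no integer root y with |y| ≤ 4.
  x = 1: f_y(1, y) = 3*y**2 - 14*y + 24; no integer root y with |y| ≤ 4.
  x = 2: f_y(2, y) = 3*y**2 - 12*y + 14; no integer root y with |y| ≤ 4.
  x = 3: f_y(3, y) = 3*y**2 - 10*y + 8; vanishes at y ∈ {2}. (3, 2): f_x = 0, f = 0 — SINGULAR.
  x = 4: f_y(4, y) = 3*y**2 - 8*y + 6; no integer root y with |y| ≤ 4.
Only singular point on the grid: (3, 2).
Classify: substitute x = 3 + u, y = 2 + v and expand: f = -3*u**3 + 2*u**2*v + u*v**2 + v**3 + v**2.
No constant or linear terms (consistent with a singular point). Quadratic part: v**2. Cubic part: -3*u**3 + 2*u**2*v + u*v**2 + v**3.
The quadratic part v**2 is a perfect square, so there is a single (double) tangent line v = 0, i.e. y = 2. Restricting the cubic part to that line (v = 0) leaves -3*u**3 ≠ 0, so f is not divisible by v and the branch is v² ≈ 3*u**3 to lowest order — this is a cusp.
Classification: cusp.


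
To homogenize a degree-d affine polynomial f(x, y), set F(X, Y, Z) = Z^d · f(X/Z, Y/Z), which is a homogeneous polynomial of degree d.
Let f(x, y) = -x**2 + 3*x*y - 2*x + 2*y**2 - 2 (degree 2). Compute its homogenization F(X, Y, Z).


F(X, Y, Z) = -X**2 + 3*X*Y - 2*X*Z + 2*Y**2 - 2*Z**2

deg(f) = 2.
Substitute x = X/Z, y = Y/Z into f, then multiply by Z^2.
  monomial -1·x^2·y^0 ↦ -1·X^2·Y^0·Z^0.
  monomial 3·x^1·y^1 ↦ 3·X^1·Y^1·Z^0.
  monomial -2·x^1·y^0 ↦ -2·X^1·Y^0·Z^1.
  monomial 2·x^0·y^2 ↦ 2·X^0·Y^2·Z^0.
  monomial -2·x^0·y^0 ↦ -2·X^0·Y^0·Z^2.
Collecting: F(X, Y, Z) = -X**2 + 3*X*Y - 2*X*Z + 2*Y**2 - 2*Z**2.


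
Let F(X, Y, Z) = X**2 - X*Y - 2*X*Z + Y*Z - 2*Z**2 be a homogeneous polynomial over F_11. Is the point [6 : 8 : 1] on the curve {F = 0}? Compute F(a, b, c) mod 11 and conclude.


F(6,8,1) ≡ 4 (mod 11); P is NOT on the curve.

Evaluate F(6, 8, 1) term-by-term (mod 11).
  X**2 ↦ 1·36·1·1 = 36
  -X*Y ↦ -1·6·8·1 = -48
  -2*X*Z ↦ -2·6·1·1 = -12
  Y*Z ↦ 1·1·8·1 = 8
  -2*Z**2 ↦ -2·1·1·1 = -2
Sum: F(6, 8, 1) = (36) + (-48) + (-12) + (8) + (-2) = -18.
Reducing mod 11: -18 ≡ 4 (mod 11).
Since F(a, b, c) ≡ 4 ≠ 0 (mod 11), P does NOT lie on the curve.


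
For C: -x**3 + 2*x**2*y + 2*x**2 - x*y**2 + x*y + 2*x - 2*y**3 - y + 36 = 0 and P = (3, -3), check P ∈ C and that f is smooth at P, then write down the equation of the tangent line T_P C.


Tangent line at P: -61*x - 16*y + 135 = 0.

Step 1: f(3, -3) = 0, so P lies on C.
Step 2: partial derivatives
  f_x(x, y) = -3*x**2 + 4*x*y + 4*x - y**2 + y + 2, f_y(x, y) = 2*x**2 - 2*x*y + x - 6*y**2 - 1.
  f_x(P) = -61, f_y(P) = -16 (gradient nonzero, so P is smooth).
Step 3: tangent line at P: -61·(x − 3) + -16·(y − -3) = 0.
Expanding: -61*x - 16*y + 135 = 0.


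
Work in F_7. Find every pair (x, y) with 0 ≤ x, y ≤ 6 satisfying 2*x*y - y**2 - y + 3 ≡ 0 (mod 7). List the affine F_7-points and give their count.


Affine F_7-points: {(2, 5), (3, 1), (3, 4), (5, 3), (5, 6), (6, 2)}; count = 6.

For each of the 49 pairs (x, y) ∈ F_7², evaluate f(x, y) mod 7. Record the zeros.
  x = 0: [0↦3, 1↦1, 2↦4, 3↦5, 4↦4, 5↦1, 6↦3]  zeros at y ∈ ∅
  x = 1: [0↦3, 1↦3, 2↦1, 3↦4, 4↦5, 5↦4, 6↦1]  zeros at y ∈ ∅
  x = 2: [0↦3, 1↦5, 2↦5, 3↦3, 4↦6, 5↦0, 6↦6]  zeros at y ∈ {5}
  x = 3: [0↦3, 1↦0, 2↦2, 3↦2, 4↦0, 5↦3, 6↦4]  zeros at y ∈ {1, 4}
  x = 4: [0↦3, 1↦2, 2↦6, 3↦1, 4↦1, 5↦6, 6↦2]  zeros at y ∈ ∅
  x = 5: [0↦3, 1↦4, 2↦3, 3↦0, 4↦2, 5↦2, 6↦0]  zeros at y ∈ {3, 6}
  x = 6: [0↦3, 1↦6, 2↦0, 3↦6, 4↦3, 5↦5, 6↦5]  zeros at y ∈ {2}
Collecting zeros: affine points = {(2, 5), (3, 1), (3, 4), (5, 3), (5, 6), (6, 2)}.
Total count |C(F_7)_aff| = 6.


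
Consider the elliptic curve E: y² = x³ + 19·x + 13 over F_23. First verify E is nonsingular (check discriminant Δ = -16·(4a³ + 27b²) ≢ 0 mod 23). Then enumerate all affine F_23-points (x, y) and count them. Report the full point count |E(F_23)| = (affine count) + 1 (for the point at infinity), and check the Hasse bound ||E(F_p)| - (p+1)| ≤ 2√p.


Affine points = {(0, 6), (0, 17), (2, 6), (2, 17), (5, 7), (5, 16), (7, 11), (7, 12), (9, 4), (9, 19), (11, 9), (11, 14), (15, 4), (15, 19), (18, 0), (21, 6), (21, 17), (22, 4), (22, 19)}; affine count = 19; |E(F_23)| = 20.

Discriminant check: Δ ∝ 4a³ + 27b² = 4·19³ + 27·13² = 4·6859 + 27·169 ≡ 6 (mod 23). Nonzero ⇒ E is nonsingular.
For each x ∈ F_23, compute rhs = x³ + 19·x + 13 mod 23, then count y ∈ F_23 with y² ≡ rhs.
  x = 0: rhs = 13, matching y values: 6, 17 (2 points).
  x = 1: rhs = 10, matching y values: none (0 points).
  x = 2: rhs = 13, matching y values: 6, 17 (2 points).
  x = 3: rhs = 5, matching y values: none (0 points).
  x = 4: rhs = 15, matching y values: none (0 points).
  x = 5: rhs = 3, matching y values: 7, 16 (2 points).
  x = 6: rhs = 21, matching y values: none (0 points).
  x = 7: rhs = 6, matching y values: 11, 12 (2 points).
  x = 8: rhs = 10, matching y values: none (0 points).
  x = 9: rhs = 16, matching y values: 4, 19 (2 points).
  x = 10: rhs = 7, matching y values: none (0 points).
  x = 11: rhs = 12, matching y values: 9, 14 (2 points).
  x = 12: rhs = 14, matching y values: none (0 points).
  x = 13: rhs = 19, matching y values: none (0 points).
  x = 14: rhs = 10, matching y values: none (0 points).
  x = 15: rhs = 16, matching y values: 4, 19 (2 points).
  x = 16: rhs = 20, matching y values: none (0 points).
  x = 17: rhs = 5, matching y values: none (0 points).
  x = 18: rhs = 0, matching y values: 0 (1 points).
  x = 19: rhs = 11, matching y values: none (0 points).
  x = 20: rhs = 21, matching y values: none (0 points).
  x = 21: rhs = 13, matching y values: 6, 17 (2 points).
  x = 22: rhs = 16, matching y values: 4, 19 (2 points).
Total affine count: 19.
Full point count |E(F_23)| = 19 + 1 = 20.
Hasse bound: |20 − (23+1)| = |-4| = 4 ≤ 2√23 ≈ 9.5917 ✓.


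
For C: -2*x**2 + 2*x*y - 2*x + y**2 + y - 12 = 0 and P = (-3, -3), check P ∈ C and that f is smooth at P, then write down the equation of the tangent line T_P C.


Tangent line at P: 4*x - 11*y - 21 = 0.

Step 1: f(-3, -3) = 0, so P lies on C.
Step 2: partial derivatives
  f_x(x, y) = -4*x + 2*y - 2, f_y(x, y) = 2*x + 2*y + 1.
  f_x(P) = 4, f_y(P) = -11 (gradient nonzero, so P is smooth).
Step 3: tangent line at P: 4·(x − -3) + -11·(y − -3) = 0.
Expanding: 4*x - 11*y - 21 = 0.


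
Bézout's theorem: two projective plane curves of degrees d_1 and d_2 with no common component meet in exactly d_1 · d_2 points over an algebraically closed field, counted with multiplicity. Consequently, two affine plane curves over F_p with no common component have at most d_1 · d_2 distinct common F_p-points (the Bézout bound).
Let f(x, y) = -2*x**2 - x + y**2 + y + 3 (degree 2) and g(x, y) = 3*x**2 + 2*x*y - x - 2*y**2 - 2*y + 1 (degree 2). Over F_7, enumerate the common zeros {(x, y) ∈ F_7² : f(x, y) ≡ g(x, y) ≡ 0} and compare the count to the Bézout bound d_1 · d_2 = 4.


Common zeros: {(2, 6)}; count = 1; Bézout bound = 4.

deg(f) = 2, deg(g) = 2, so Bézout bound = 4.
Scan x ∈ F_7. For each x, list the y ∈ F_7 with f(x, y) ≡ 0 and those with g(x, y) ≡ 0 (mod 7); the common zeros in that column are the intersection.
  x = 0: f ≡ 0 at y ∈ ∅; g ≡ 0 at y ∈ ∅; common: ∅.
  x = 1: f ≡ 0 at y ∈ {0, 6}; g ≡ 0 at y ∈ ∅; common: ∅.
  x = 2: f ≡ 0 at y ∈ {0, 6}; g ≡ 0 at y ∈ {2, 6}; common: {6}.
  x = 3: f ≡ 0 at y ∈ ∅; g ≡ 0 at y ∈ ∅; common: ∅.
  x = 4: f ≡ 0 at y ∈ {3}; g ≡ 0 at y ∈ {1, 2}; common: ∅.
  x = 5: f ≡ 0 at y ∈ ∅; g ≡ 0 at y ∈ {1, 3}; common: ∅.
  x = 6: f ≡ 0 at y ∈ {3}; g ≡ 0 at y ∈ {6}; common: ∅.
Collecting: common zeros = {(2, 6)}, so the count is 1.
Comparison with the Bézout bound: 1 ≤ 4 = deg(f)·deg(g), as expected for curves with no common component (the affine F_7-count falls short of the bound because intersections may lie at infinity, over extension fields, or carry multiplicity).


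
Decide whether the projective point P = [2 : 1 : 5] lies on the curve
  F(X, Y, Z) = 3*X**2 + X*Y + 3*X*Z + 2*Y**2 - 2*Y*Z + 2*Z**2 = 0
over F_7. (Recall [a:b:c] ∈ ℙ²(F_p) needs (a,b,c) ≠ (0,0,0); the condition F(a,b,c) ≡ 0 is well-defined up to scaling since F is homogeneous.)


F(2,1,5) ≡ 2 (mod 7); P is NOT on the curve.

Evaluate F(2, 1, 5) term-by-term (mod 7).
  3*X**2 ↦ 3·4·1·1 = 12
  X*Y ↦ 1·2·1·1 = 2
  3*X*Z ↦ 3·2·1·5 = 30
  2*Y**2 ↦ 2·1·1·1 = 2
  -2*Y*Z ↦ -2·1·1·5 = -10
  2*Z**2 ↦ 2·1·1·25 = 50
Sum: F(2, 1, 5) = (12) + (2) + (30) + (2) + (-10) + (50) = 86.
Reducing mod 7: 86 ≡ 2 (mod 7).
Since F(a, b, c) ≡ 2 ≠ 0 (mod 7), P does NOT lie on the curve.


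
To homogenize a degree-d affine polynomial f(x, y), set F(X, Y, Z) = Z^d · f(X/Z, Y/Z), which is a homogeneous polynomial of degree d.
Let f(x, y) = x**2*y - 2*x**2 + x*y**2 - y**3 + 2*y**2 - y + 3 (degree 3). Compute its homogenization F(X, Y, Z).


F(X, Y, Z) = X**2*Y - 2*X**2*Z + X*Y**2 - Y**3 + 2*Y**2*Z - Y*Z**2 + 3*Z**3

deg(f) = 3.
Substitute x = X/Z, y = Y/Z into f, then multiply by Z^3.
  monomial 1·x^2·y^1 ↦ 1·X^2·Y^1·Z^0.
  monomial -2·x^2·y^0 ↦ -2·X^2·Y^0·Z^1.
  monomial 1·x^1·y^2 ↦ 1·X^1·Y^2·Z^0.
  monomial -1·x^0·y^3 ↦ -1·X^0·Y^3·Z^0.
  monomial 2·x^0·y^2 ↦ 2·X^0·Y^2·Z^1.
  monomial -1·x^0·y^1 ↦ -1·X^0·Y^1·Z^2.
  monomial 3·x^0·y^0 ↦ 3·X^0·Y^0·Z^3.
Collecting: F(X, Y, Z) = X**2*Y - 2*X**2*Z + X*Y**2 - Y**3 + 2*Y**2*Z - Y*Z**2 + 3*Z**3.


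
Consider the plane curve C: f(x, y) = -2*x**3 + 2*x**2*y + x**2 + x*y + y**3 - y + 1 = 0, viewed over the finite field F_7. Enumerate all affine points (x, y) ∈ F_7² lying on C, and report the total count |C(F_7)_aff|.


Affine F_7-points: {(0, 2), (1, 0), (2, 6), (4, 3), (4, 5), (4, 6), (5, 0), (5, 3), (5, 4)}; count = 9.

For each of the 49 pairs (x, y) ∈ F_7², evaluate f(x, y) mod 7. Record the zeros.
  x = 0: [0↦1, 1↦1, 2↦0, 3↦4, 4↦5, 5↦2, 6↦1]  zeros at y ∈ {2}
  x = 1: [0↦0, 1↦3, 2↦5, 3↦5, 4↦2, 5↦2, 6↦4]  zeros at y ∈ {0}
  x = 2: [0↦3, 1↦6, 2↦1, 3↦1, 4↦5, 5↦5, 6↦0]  zeros at y ∈ {6}
  x = 3: [0↦5, 1↦5, 2↦4, 3↦1, 4↦2, 5↦6, 6↦5]  zeros at y ∈ ∅
  x = 4: [0↦1, 1↦2, 2↦2, 3↦0, 4↦2, 5↦0, 6↦0]  zeros at y ∈ {3, 5, 6}
  x = 5: [0↦0, 1↦6, 2↦4, 3↦0, 4↦0, 5↦3, 6↦1]  zeros at y ∈ {0, 3, 4}
  x = 6: [0↦4, 1↦5, 2↦5, 3↦3, 4↦5, 5↦3, 6↦3]  zeros at y ∈ ∅
Collecting zeros: affine points = {(0, 2), (1, 0), (2, 6), (4, 3), (4, 5), (4, 6), (5, 0), (5, 3), (5, 4)}.
Total count |C(F_7)_aff| = 9.


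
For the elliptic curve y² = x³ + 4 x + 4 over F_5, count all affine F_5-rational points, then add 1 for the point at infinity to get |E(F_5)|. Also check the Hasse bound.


Affine points = {(0, 2), (0, 3), (1, 2), (1, 3), (2, 0), (4, 2), (4, 3)}; affine count = 7; |E(F_5)| = 8.

Discriminant check: Δ ∝ 4a³ + 27b² = 4·4³ + 27·4² = 4·64 + 27·16 ≡ 3 (mod 5). Nonzero ⇒ E is nonsingular.
For each x ∈ F_5, compute rhs = x³ + 4·x + 4 mod 5, then count y ∈ F_5 with y² ≡ rhs.
  x = 0: rhs = 4, matching y values: 2, 3 (2 points).
  x = 1: rhs = 4, matching y values: 2, 3 (2 points).
  x = 2: rhs = 0, matching y values: 0 (1 points).
  x = 3: rhs = 3, matching y values: none (0 points).
  x = 4: rhs = 4, matching y values: 2, 3 (2 points).
Total affine count: 7.
Full point count |E(F_5)| = 7 + 1 = 8.
Hasse bound: |8 − (5+1)| = |2| = 2 ≤ 2√5 ≈ 4.4721 ✓.


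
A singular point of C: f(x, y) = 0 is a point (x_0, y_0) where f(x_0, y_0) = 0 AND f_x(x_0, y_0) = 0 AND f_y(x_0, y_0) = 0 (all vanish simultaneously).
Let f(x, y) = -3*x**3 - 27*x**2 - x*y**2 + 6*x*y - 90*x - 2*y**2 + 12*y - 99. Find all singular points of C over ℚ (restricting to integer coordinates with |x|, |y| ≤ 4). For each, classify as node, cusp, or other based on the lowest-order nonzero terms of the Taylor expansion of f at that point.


Singular points: {(-3, 3)}; classification: cusp.

Compute partial derivatives:
  f_x = -9*x**2 - 54*x - y**2 + 6*y - 90.
  f_y = -2*x*y + 6*x - 4*y + 12.
Scan x_0 ∈ {−4, ..., 4}. For each x_0, f_y(x_0, y) is a polynomial in y; find its integer roots y ∈ {−4, ..., 4}, then test f_x and f at those candidates.
  x = -4: f_y(-4, y) = 4*y - 12; vanishes at y ∈ {3}. (-4, 3): f_x = -9 ≠ 0.
  x = -3: f_y(-3, y) = 2*y - 6; vanishes at y ∈ {3}. (-3, 3): f_x = 0, f = 0 — SINGULAR.
  x = -2: f_y(-2, y) = 0; vanishes at y ∈ {-4, -3, -2, -1, 0, 1, 2, 3, 4}. (-2, -4): f_x = -58 ≠ 0; (-2, -3): f_x = -45 ≠ 0; (-2, -2): f_x = -34 ≠ 0; (-2, -1): f_x = -25 ≠ 0; (-2, 0): f_x = -18 ≠ 0; (-2, 1): f_x = -13 ≠ 0; (-2, 2): f_x = -10 ≠ 0; (-2, 3): f_x = -9 ≠ 0; (-2, 4): f_x = -10 ≠ 0.
  x = -1: f_y(-1, y) = 6 - 2*y; vanishes at y ∈ {3}. (-1, 3): f_x = -36 ≠ 0.
  x = 0: f_y(0, y) = 12 - 4*y; vanishes at y ∈ {3}. (0, 3): f_x = -81 ≠ 0.
  x = 1: f_y(1, y) = 18 - 6*y; vanishes at y ∈ {3}. (1, 3): f_x = -144 ≠ 0.
  x = 2: f_y(2, y) = 24 - 8*y; vanishes at y ∈ {3}. (2, 3): f_x = -225 ≠ 0.
  x = 3: f_y(3, y) = 30 - 10*y; vanishes at y ∈ {3}. (3, 3): f_x = -324 ≠ 0.
  x = 4: f_y(4, y) = 36 - 12*y; vanishes at y ∈ {3}. (4, 3): f_x = -441 ≠ 0.
Only singular point on the grid: (-3, 3).
Classify: substitute x = -3 + u, y = 3 + v and expand: f = -3*u**3 - u*v**2 + v**2.
No constant or linear terms (consistent with a singular point). Quadratic part: v**2. Cubic part: -3*u**3 - u*v**2.
The quadratic part v**2 is a perfect square, so there is a single (double) tangent line v = 0, i.e. y = 3. Restricting the cubic part to that line (v = 0) leaves -3*u**3 ≠ 0, so f is not divisible by v and the branch is v² ≈ 3*u**3 to lowest order — this is a cusp.
Classification: cusp.


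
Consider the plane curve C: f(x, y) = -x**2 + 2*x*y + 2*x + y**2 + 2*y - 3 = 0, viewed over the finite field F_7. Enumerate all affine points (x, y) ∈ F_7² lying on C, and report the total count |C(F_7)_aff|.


Affine F_7-points: {(0, 1), (0, 4), (3, 2), (3, 4), (4, 1), (4, 3)}; count = 6.

For each of the 49 pairs (x, y) ∈ F_7², evaluate f(x, y) mod 7. Record the zeros.
  x = 0: [0↦4, 1↦0, 2↦5, 3↦5, 4↦0, 5↦4, 6↦3]  zeros at y ∈ {1, 4}
  x = 1: [0↦5, 1↦3, 2↦3, 3↦5, 4↦2, 5↦1, 6↦2]  zeros at y ∈ ∅
  x = 2: [0↦4, 1↦4, 2↦6, 3↦3, 4↦2, 5↦3, 6↦6]  zeros at y ∈ ∅
  x = 3: [0↦1, 1↦3, 2↦0, 3↦6, 4↦0, 5↦3, 6↦1]  zeros at y ∈ {2, 4}
  x = 4: [0↦3, 1↦0, 2↦6, 3↦0, 4↦3, 5↦1, 6↦1]  zeros at y ∈ {1, 3}
  x = 5: [0↦3, 1↦2, 2↦3, 3↦6, 4↦4, 5↦4, 6↦6]  zeros at y ∈ ∅
  x = 6: [0↦1, 1↦2, 2↦5, 3↦3, 4↦3, 5↦5, 6↦2]  zeros at y ∈ ∅
Collecting zeros: affine points = {(0, 1), (0, 4), (3, 2), (3, 4), (4, 1), (4, 3)}.
Total count |C(F_7)_aff| = 6.


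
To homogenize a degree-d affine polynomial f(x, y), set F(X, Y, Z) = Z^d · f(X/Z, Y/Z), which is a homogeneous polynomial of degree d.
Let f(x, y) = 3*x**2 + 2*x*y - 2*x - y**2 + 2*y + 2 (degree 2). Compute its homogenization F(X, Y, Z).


F(X, Y, Z) = 3*X**2 + 2*X*Y - 2*X*Z - Y**2 + 2*Y*Z + 2*Z**2

deg(f) = 2.
Substitute x = X/Z, y = Y/Z into f, then multiply by Z^2.
  monomial 3·x^2·y^0 ↦ 3·X^2·Y^0·Z^0.
  monomial 2·x^1·y^1 ↦ 2·X^1·Y^1·Z^0.
  monomial -2·x^1·y^0 ↦ -2·X^1·Y^0·Z^1.
  monomial -1·x^0·y^2 ↦ -1·X^0·Y^2·Z^0.
  monomial 2·x^0·y^1 ↦ 2·X^0·Y^1·Z^1.
  monomial 2·x^0·y^0 ↦ 2·X^0·Y^0·Z^2.
Collecting: F(X, Y, Z) = 3*X**2 + 2*X*Y - 2*X*Z - Y**2 + 2*Y*Z + 2*Z**2.


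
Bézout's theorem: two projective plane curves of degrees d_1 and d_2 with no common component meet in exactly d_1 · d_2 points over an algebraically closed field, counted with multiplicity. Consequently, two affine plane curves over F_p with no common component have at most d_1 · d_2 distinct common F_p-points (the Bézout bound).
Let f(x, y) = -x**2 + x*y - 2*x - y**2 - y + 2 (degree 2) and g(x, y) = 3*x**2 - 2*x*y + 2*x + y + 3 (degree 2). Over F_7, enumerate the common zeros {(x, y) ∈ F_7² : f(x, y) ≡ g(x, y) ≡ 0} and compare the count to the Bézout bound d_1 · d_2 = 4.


Common zeros: {(6, 1)}; count = 1; Bézout bound = 4.

deg(f) = 2, deg(g) = 2, so Bézout bound = 4.
Scan x ∈ F_7. For each x, list the y ∈ F_7 with f(x, y) ≡ 0 and those with g(x, y) ≡ 0 (mod 7); the common zeros in that column are the intersection.
  x = 0: f ≡ 0 at y ∈ {1, 5}; g ≡ 0 at y ∈ {4}; common: ∅.
  x = 1: f ≡ 0 at y ∈ ∅; g ≡ 0 at y ∈ {1}; common: ∅.
  x = 2: f ≡ 0 at y ∈ ∅; g ≡ 0 at y ∈ {4}; common: ∅.
  x = 3: f ≡ 0 at y ∈ {4, 5}; g ≡ 0 at y ∈ {3}; common: ∅.
  x = 4: f ≡ 0 at y ∈ ∅; g ≡ 0 at y ∈ ∅; common: ∅.
  x = 5: f ≡ 0 at y ∈ ∅; g ≡ 0 at y ∈ {2}; common: ∅.
  x = 6: f ≡ 0 at y ∈ {1, 4}; g ≡ 0 at y ∈ {1}; common: {1}.
Collecting: common zeros = {(6, 1)}, so the count is 1.
Comparison with the Bézout bound: 1 ≤ 4 = deg(f)·deg(g), as expected for curves with no common component (the affine F_7-count falls short of the bound because intersections may lie at infinity, over extension fields, or carry multiplicity).
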